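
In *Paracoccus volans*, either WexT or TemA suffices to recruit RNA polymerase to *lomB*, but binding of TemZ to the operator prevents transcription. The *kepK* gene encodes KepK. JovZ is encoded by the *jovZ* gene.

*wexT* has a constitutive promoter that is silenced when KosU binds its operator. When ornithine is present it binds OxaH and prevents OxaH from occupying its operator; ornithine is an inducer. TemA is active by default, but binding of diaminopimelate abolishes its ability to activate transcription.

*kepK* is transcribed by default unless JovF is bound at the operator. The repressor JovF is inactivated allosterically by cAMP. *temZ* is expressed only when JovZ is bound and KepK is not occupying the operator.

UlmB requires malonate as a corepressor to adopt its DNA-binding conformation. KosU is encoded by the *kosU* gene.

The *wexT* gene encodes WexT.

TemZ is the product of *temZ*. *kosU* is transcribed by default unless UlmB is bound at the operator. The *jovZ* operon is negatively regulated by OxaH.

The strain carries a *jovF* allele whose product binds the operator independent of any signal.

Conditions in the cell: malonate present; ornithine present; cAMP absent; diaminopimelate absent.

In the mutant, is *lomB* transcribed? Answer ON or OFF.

JovF is constitutively active in this strain.
With repressor JovF bound, *kepK* is not transcribed.
So KepK is not produced.
Ornithine is present, so OxaH is inactive.
With no repressor bound, *jovZ* is transcribed.
So JovZ is produced and active.
No repressor is bound and JovZ is active, so *temZ* is transcribed.
So TemZ is produced and active.
Malonate is present, so UlmB is active.
With repressor UlmB bound, *kosU* is not transcribed.
So KosU is not produced.
With no repressor bound, *wexT* is transcribed.
So WexT is produced and active.
Diaminopimelate is absent, so TemA is active.
With repressor TemZ bound, *lomB* is not transcribed.

OFF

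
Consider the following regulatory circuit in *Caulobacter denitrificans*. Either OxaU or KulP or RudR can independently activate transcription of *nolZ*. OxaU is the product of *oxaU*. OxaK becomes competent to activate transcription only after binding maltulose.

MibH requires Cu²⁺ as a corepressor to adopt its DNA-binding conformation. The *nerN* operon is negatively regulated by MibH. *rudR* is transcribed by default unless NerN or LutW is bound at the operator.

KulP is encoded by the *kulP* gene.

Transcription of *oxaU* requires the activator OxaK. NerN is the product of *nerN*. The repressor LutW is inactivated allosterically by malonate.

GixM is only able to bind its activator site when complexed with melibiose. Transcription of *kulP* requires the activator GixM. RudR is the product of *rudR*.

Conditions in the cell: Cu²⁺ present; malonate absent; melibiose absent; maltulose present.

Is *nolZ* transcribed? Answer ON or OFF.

Maltulose is present, so OxaK is active.
No repressor is bound and OxaK is active, so *oxaU* is transcribed.
So OxaU is produced and active.
Melibiose is absent, so GixM is inactive.
Required activator GixM is absent, so *kulP* is not transcribed.
So KulP is not produced.
Cu²⁺ is present, so MibH is active.
With repressor MibH bound, *nerN* is not transcribed.
So NerN is not produced.
Malonate is absent, so LutW is active.
With repressor LutW bound, *rudR* is not transcribed.
So RudR is not produced.
Activator OxaU is present, so *nolZ* is transcribed.

ON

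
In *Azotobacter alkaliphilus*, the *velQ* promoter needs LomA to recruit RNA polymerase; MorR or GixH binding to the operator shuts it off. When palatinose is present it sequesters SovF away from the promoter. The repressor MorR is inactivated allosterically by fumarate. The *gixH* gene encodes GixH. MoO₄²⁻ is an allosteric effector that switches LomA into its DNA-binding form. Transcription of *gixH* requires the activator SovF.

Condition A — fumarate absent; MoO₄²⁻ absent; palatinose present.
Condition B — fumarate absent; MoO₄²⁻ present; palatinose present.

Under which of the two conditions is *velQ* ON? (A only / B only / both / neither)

neither

Condition A:
Fumarate is absent, so MorR is active.
MoO₄²⁻ is absent, so LomA is inactive.
Palatinose is present, so SovF is inactive.
Required activator SovF is absent, so *gixH* is not transcribed.
So GixH is not produced.
With repressor MorR bound, *velQ* is not transcribed.
→ *velQ* is OFF in A.
Condition B:
Fumarate is absent, so MorR is active.
MoO₄²⁻ is present, so LomA is active.
Palatinose is present, so SovF is inactive.
Required activator SovF is absent, so *gixH* is not transcribed.
So GixH is not produced.
With repressor MorR bound, *velQ* is not transcribed.
→ *velQ* is OFF in B.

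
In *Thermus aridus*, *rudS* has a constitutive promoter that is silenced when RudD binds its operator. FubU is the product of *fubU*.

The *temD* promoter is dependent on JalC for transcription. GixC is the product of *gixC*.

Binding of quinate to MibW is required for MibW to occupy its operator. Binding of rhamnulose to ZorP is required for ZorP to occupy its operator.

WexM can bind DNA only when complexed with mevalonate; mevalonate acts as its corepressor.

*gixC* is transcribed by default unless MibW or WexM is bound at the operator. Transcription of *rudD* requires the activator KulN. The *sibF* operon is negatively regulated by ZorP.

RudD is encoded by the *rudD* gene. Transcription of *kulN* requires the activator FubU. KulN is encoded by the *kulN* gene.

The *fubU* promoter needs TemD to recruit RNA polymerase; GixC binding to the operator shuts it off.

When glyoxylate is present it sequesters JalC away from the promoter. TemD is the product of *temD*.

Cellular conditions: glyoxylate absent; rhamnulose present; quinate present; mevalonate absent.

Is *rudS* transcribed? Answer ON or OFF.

Glyoxylate is absent, so JalC is active.
No repressor is bound and JalC is active, so *temD* is transcribed.
So TemD is produced and active.
Quinate is present, so MibW is active.
Mevalonate is absent, so WexM is inactive.
With repressor MibW bound, *gixC* is not transcribed.
So GixC is not produced.
No repressor is bound and TemD is active, so *fubU* is transcribed.
So FubU is produced and active.
No repressor is bound and FubU is active, so *kulN* is transcribed.
So KulN is produced and active.
No repressor is bound and KulN is active, so *rudD* is transcribed.
So RudD is produced and active.
With repressor RudD bound, *rudS* is not transcribed.

OFF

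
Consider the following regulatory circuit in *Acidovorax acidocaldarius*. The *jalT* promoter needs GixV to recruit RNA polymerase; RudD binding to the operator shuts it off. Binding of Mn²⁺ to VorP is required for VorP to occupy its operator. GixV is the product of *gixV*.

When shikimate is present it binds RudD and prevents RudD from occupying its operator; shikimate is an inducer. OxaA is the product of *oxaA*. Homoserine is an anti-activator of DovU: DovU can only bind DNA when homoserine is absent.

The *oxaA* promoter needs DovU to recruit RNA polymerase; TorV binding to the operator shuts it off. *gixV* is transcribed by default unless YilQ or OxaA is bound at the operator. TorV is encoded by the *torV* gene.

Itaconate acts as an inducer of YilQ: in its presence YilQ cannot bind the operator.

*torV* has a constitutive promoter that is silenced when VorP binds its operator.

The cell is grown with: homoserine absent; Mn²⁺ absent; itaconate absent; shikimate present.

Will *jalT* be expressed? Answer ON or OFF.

Shikimate is present, so RudD is inactive.
Itaconate is absent, so YilQ is active.
Mn²⁺ is absent, so VorP is inactive.
With no repressor bound, *torV* is transcribed.
So TorV is produced and active.
Homoserine is absent, so DovU is active.
With repressor TorV bound, *oxaA* is not transcribed.
So OxaA is not produced.
With repressor YilQ bound, *gixV* is not transcribed.
So GixV is not produced.
Required activator GixV is absent, so *jalT* is not transcribed.

OFF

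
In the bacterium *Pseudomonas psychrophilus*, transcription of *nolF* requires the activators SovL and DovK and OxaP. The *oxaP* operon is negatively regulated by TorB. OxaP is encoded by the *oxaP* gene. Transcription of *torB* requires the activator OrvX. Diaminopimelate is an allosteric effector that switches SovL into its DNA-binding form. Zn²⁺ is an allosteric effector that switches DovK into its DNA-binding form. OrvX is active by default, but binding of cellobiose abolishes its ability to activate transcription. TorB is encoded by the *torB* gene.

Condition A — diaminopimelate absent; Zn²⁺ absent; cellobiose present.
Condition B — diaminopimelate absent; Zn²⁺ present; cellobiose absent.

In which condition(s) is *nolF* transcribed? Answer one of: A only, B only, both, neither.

neither

Condition A:
Diaminopimelate is absent, so SovL is inactive.
Zn²⁺ is absent, so DovK is inactive.
Cellobiose is present, so OrvX is inactive.
Required activator OrvX is absent, so *torB* is not transcribed.
So TorB is not produced.
With no repressor bound, *oxaP* is transcribed.
So OxaP is produced and active.
Required activator SovL is absent, so *nolF* is not transcribed.
→ *nolF* is OFF in A.
Condition B:
Diaminopimelate is absent, so SovL is inactive.
Zn²⁺ is present, so DovK is active.
Cellobiose is absent, so OrvX is active.
No repressor is bound and OrvX is active, so *torB* is transcribed.
So TorB is produced and active.
With repressor TorB bound, *oxaP* is not transcribed.
So OxaP is not produced.
Required activator SovL is absent, so *nolF* is not transcribed.
→ *nolF* is OFF in B.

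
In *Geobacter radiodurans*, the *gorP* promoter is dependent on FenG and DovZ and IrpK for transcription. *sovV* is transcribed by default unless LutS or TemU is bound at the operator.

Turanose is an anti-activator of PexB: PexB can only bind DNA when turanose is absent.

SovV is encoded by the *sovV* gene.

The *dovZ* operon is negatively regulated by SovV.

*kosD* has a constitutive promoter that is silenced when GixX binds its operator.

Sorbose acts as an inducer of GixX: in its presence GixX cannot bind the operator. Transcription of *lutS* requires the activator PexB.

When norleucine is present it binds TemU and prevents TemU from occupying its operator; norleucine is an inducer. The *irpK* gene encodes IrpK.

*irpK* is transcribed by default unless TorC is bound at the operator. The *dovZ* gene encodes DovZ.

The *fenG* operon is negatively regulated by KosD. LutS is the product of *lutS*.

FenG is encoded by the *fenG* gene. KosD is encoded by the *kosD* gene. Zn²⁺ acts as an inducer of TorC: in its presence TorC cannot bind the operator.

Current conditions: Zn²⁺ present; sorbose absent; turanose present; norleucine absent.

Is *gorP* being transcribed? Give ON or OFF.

Sorbose is absent, so GixX is active.
With repressor GixX bound, *kosD* is not transcribed.
So KosD is not produced.
With no repressor bound, *fenG* is transcribed.
So FenG is produced and active.
Turanose is present, so PexB is inactive.
Required activator PexB is absent, so *lutS* is not transcribed.
So LutS is not produced.
Norleucine is absent, so TemU is active.
With repressor TemU bound, *sovV* is not transcribed.
So SovV is not produced.
With no repressor bound, *dovZ* is transcribed.
So DovZ is produced and active.
Zn²⁺ is present, so TorC is inactive.
With no repressor bound, *irpK* is transcribed.
So IrpK is produced and active.
No repressor is bound and FenG and DovZ and IrpK are active, so *gorP* is transcribed.

ON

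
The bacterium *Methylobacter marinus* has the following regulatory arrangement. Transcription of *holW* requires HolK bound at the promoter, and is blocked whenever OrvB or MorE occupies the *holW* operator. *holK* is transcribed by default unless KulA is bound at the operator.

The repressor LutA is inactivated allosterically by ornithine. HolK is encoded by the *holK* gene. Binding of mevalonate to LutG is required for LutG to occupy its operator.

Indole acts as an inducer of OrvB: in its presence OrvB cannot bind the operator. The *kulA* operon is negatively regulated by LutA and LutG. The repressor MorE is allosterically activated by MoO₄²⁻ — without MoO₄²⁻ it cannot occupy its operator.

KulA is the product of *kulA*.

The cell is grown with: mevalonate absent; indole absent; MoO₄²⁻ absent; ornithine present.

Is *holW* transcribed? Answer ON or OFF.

Indole is absent, so OrvB is active.
MoO₄²⁻ is absent, so MorE is inactive.
Ornithine is present, so LutA is inactive.
Mevalonate is absent, so LutG is inactive.
With no repressor bound, *kulA* is transcribed.
So KulA is produced and active.
With repressor KulA bound, *holK* is not transcribed.
So HolK is not produced.
With repressor OrvB bound, *holW* is not transcribed.

OFF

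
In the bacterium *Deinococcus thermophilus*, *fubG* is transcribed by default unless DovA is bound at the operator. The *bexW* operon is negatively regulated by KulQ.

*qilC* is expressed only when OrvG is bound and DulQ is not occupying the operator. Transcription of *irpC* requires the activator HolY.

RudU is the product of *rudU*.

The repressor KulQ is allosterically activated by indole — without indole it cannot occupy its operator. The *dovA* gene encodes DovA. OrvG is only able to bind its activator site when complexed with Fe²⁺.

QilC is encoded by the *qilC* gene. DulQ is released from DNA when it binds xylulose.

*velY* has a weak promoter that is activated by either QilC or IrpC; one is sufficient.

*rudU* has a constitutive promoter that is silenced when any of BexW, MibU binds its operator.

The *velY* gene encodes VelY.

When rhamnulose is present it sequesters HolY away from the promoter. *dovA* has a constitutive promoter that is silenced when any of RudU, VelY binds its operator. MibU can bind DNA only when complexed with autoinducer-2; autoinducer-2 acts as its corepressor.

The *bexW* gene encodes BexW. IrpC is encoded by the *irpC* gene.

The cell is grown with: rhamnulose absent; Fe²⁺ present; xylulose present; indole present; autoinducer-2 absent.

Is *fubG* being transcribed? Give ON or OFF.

Indole is present, so KulQ is active.
With repressor KulQ bound, *bexW* is not transcribed.
So BexW is not produced.
Autoinducer-2 is absent, so MibU is inactive.
With no repressor bound, *rudU* is transcribed.
So RudU is produced and active.
Fe²⁺ is present, so OrvG is active.
Xylulose is present, so DulQ is inactive.
No repressor is bound and OrvG is active, so *qilC* is transcribed.
So QilC is produced and active.
Rhamnulose is absent, so HolY is active.
No repressor is bound and HolY is active, so *irpC* is transcribed.
So IrpC is produced and active.
Activator QilC is present, so *velY* is transcribed.
So VelY is produced and active.
With repressor RudU bound, *dovA* is not transcribed.
So DovA is not produced.
With no repressor bound, *fubG* is transcribed.

ON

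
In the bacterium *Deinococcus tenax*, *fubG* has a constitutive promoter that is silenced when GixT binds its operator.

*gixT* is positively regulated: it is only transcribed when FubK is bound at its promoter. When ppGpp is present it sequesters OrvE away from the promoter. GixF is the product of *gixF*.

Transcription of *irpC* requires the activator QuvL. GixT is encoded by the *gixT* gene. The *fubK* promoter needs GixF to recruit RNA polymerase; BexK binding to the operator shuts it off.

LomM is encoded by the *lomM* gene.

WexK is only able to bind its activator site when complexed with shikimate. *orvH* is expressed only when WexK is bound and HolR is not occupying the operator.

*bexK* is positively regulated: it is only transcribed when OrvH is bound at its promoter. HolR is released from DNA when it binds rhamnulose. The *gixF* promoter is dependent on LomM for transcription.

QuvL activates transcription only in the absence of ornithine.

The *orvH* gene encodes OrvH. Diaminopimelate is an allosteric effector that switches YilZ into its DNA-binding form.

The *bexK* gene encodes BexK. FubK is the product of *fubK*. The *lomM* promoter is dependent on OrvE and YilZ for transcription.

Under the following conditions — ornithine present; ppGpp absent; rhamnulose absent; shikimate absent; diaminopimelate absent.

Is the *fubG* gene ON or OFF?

ppGpp is absent, so OrvE is active.
Diaminopimelate is absent, so YilZ is inactive.
Required activator YilZ is absent, so *lomM* is not transcribed.
So LomM is not produced.
Required activator LomM is absent, so *gixF* is not transcribed.
So GixF is not produced.
Rhamnulose is absent, so HolR is active.
Shikimate is absent, so WexK is inactive.
With repressor HolR bound, *orvH* is not transcribed.
So OrvH is not produced.
Required activator OrvH is absent, so *bexK* is not transcribed.
So BexK is not produced.
Required activator GixF is absent, so *fubK* is not transcribed.
So FubK is not produced.
Required activator FubK is absent, so *gixT* is not transcribed.
So GixT is not produced.
With no repressor bound, *fubG* is transcribed.

ON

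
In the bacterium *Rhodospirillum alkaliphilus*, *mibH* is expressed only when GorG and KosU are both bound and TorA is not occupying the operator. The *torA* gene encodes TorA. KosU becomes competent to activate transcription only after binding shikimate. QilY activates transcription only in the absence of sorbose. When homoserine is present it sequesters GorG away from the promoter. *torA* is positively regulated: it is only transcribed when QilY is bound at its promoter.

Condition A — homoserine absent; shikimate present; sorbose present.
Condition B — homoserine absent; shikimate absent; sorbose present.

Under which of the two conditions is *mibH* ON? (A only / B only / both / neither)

Condition A:
Homoserine is absent, so GorG is active.
Shikimate is present, so KosU is active.
Sorbose is present, so QilY is inactive.
Required activator QilY is absent, so *torA* is not transcribed.
So TorA is not produced.
No repressor is bound and GorG and KosU are active, so *mibH* is transcribed.
→ *mibH* is ON in A.
Condition B:
Homoserine is absent, so GorG is active.
Shikimate is absent, so KosU is inactive.
Sorbose is present, so QilY is inactive.
Required activator QilY is absent, so *torA* is not transcribed.
So TorA is not produced.
Required activator KosU is absent, so *mibH* is not transcribed.
→ *mibH* is OFF in B.

A only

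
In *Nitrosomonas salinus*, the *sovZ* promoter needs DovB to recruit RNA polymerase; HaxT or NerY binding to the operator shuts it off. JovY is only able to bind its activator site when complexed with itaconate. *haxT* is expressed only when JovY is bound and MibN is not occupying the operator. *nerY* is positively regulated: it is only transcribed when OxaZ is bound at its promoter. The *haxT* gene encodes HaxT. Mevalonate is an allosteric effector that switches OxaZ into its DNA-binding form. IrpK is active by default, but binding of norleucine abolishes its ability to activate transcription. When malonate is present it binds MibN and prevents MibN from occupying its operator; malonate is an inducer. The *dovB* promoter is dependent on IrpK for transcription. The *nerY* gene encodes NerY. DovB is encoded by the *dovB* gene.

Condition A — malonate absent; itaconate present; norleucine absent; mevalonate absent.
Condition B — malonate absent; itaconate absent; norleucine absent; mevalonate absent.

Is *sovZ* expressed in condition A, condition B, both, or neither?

both

Condition A:
Malonate is absent, so MibN is active.
Itaconate is present, so JovY is active.
With repressor MibN bound, *haxT* is not transcribed.
So HaxT is not produced.
Norleucine is absent, so IrpK is active.
No repressor is bound and IrpK is active, so *dovB* is transcribed.
So DovB is produced and active.
Mevalonate is absent, so OxaZ is inactive.
Required activator OxaZ is absent, so *nerY* is not transcribed.
So NerY is not produced.
No repressor is bound and DovB is active, so *sovZ* is transcribed.
→ *sovZ* is ON in A.
Condition B:
Malonate is absent, so MibN is active.
Itaconate is absent, so JovY is inactive.
With repressor MibN bound, *haxT* is not transcribed.
So HaxT is not produced.
Norleucine is absent, so IrpK is active.
No repressor is bound and IrpK is active, so *dovB* is transcribed.
So DovB is produced and active.
Mevalonate is absent, so OxaZ is inactive.
Required activator OxaZ is absent, so *nerY* is not transcribed.
So NerY is not produced.
No repressor is bound and DovB is active, so *sovZ* is transcribed.
→ *sovZ* is ON in B.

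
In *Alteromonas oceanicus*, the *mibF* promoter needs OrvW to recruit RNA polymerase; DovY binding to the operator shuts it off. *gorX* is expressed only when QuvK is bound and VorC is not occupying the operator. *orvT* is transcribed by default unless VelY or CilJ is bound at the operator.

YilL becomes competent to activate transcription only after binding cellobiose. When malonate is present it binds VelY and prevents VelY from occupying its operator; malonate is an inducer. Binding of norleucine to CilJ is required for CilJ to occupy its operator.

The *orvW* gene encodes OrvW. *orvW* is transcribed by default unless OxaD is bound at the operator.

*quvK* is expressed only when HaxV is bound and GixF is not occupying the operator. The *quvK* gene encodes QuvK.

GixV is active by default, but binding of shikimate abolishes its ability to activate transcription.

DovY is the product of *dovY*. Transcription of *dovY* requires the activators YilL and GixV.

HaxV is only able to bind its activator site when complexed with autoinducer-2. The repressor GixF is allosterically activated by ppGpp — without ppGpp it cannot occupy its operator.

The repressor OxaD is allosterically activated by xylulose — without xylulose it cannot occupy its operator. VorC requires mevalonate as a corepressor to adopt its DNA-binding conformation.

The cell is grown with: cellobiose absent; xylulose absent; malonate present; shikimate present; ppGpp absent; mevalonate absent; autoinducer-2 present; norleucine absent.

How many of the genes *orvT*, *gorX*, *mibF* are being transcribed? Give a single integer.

3

Malonate is present, so VelY is inactive.
Norleucine is absent, so CilJ is inactive.
With no repressor bound, *orvT* is transcribed.
→ *orvT* is ON.
Mevalonate is absent, so VorC is inactive.
ppGpp is absent, so GixF is inactive.
Autoinducer-2 is present, so HaxV is active.
No repressor is bound and HaxV is active, so *quvK* is transcribed.
So QuvK is produced and active.
No repressor is bound and QuvK is active, so *gorX* is transcribed.
→ *gorX* is ON.
Cellobiose is absent, so YilL is inactive.
Shikimate is present, so GixV is inactive.
Required activator YilL is absent, so *dovY* is not transcribed.
So DovY is not produced.
Xylulose is absent, so OxaD is inactive.
With no repressor bound, *orvW* is transcribed.
So OrvW is produced and active.
No repressor is bound and OrvW is active, so *mibF* is transcribed.
→ *mibF* is ON.
3 of the 3 genes are transcribed.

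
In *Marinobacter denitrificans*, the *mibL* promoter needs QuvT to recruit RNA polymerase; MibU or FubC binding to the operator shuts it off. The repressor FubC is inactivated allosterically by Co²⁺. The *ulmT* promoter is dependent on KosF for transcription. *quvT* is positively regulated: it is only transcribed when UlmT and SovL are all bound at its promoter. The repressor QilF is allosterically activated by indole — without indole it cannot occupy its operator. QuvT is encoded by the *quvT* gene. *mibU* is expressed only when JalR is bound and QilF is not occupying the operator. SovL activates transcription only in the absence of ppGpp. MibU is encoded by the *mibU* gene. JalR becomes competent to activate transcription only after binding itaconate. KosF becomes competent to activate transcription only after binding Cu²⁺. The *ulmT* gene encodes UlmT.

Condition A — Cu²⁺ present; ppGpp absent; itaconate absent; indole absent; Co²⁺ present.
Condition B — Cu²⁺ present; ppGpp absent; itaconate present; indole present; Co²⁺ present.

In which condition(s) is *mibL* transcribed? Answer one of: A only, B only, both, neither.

Condition A:
Cu²⁺ is present, so KosF is active.
No repressor is bound and KosF is active, so *ulmT* is transcribed.
So UlmT is produced and active.
ppGpp is absent, so SovL is active.
No repressor is bound and UlmT and SovL are active, so *quvT* is transcribed.
So QuvT is produced and active.
Itaconate is absent, so JalR is inactive.
Indole is absent, so QilF is inactive.
Required activator JalR is absent, so *mibU* is not transcribed.
So MibU is not produced.
Co²⁺ is present, so FubC is inactive.
No repressor is bound and QuvT is active, so *mibL* is transcribed.
→ *mibL* is ON in A.
Condition B:
Cu²⁺ is present, so KosF is active.
No repressor is bound and KosF is active, so *ulmT* is transcribed.
So UlmT is produced and active.
ppGpp is absent, so SovL is active.
No repressor is bound and UlmT and SovL are active, so *quvT* is transcribed.
So QuvT is produced and active.
Itaconate is present, so JalR is active.
Indole is present, so QilF is active.
With repressor QilF bound, *mibU* is not transcribed.
So MibU is not produced.
Co²⁺ is present, so FubC is inactive.
No repressor is bound and QuvT is active, so *mibL* is transcribed.
→ *mibL* is ON in B.

both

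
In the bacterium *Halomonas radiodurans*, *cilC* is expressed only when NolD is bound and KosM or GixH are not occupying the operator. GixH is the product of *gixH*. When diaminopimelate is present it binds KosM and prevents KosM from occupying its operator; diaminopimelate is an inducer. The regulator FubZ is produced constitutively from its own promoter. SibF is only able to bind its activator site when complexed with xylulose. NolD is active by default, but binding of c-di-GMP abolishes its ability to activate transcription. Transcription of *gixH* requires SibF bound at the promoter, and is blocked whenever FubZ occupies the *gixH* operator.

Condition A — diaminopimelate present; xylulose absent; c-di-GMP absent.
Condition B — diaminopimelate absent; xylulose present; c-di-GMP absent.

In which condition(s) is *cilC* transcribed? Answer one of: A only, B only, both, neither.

A only

Condition A:
Diaminopimelate is present, so KosM is inactive.
FubZ is produced constitutively and is active.
Xylulose is absent, so SibF is inactive.
With repressor FubZ bound, *gixH* is not transcribed.
So GixH is not produced.
c-di-GMP is absent, so NolD is active.
No repressor is bound and NolD is active, so *cilC* is transcribed.
→ *cilC* is ON in A.
Condition B:
Diaminopimelate is absent, so KosM is active.
FubZ is produced constitutively and is active.
Xylulose is present, so SibF is active.
With repressor FubZ bound, *gixH* is not transcribed.
So GixH is not produced.
c-di-GMP is absent, so NolD is active.
With repressor KosM bound, *cilC* is not transcribed.
→ *cilC* is OFF in B.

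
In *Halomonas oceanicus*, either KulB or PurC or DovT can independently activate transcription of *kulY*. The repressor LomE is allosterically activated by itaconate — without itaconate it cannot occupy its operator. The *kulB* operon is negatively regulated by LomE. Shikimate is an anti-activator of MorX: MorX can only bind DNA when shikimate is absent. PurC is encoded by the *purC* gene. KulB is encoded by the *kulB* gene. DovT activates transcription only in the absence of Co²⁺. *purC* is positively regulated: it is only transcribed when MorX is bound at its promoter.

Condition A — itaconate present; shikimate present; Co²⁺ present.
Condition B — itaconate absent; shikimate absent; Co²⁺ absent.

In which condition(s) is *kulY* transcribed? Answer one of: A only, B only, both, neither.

B only

Condition A:
Itaconate is present, so LomE is active.
With repressor LomE bound, *kulB* is not transcribed.
So KulB is not produced.
Shikimate is present, so MorX is inactive.
Required activator MorX is absent, so *purC* is not transcribed.
So PurC is not produced.
Co²⁺ is present, so DovT is inactive.
No activator is available at the *kulY* promoter, so *kulY* is not transcribed.
→ *kulY* is OFF in A.
Condition B:
Itaconate is absent, so LomE is inactive.
With no repressor bound, *kulB* is transcribed.
So KulB is produced and active.
Shikimate is absent, so MorX is active.
No repressor is bound and MorX is active, so *purC* is transcribed.
So PurC is produced and active.
Co²⁺ is absent, so DovT is active.
Activator KulB is present, so *kulY* is transcribed.
→ *kulY* is ON in B.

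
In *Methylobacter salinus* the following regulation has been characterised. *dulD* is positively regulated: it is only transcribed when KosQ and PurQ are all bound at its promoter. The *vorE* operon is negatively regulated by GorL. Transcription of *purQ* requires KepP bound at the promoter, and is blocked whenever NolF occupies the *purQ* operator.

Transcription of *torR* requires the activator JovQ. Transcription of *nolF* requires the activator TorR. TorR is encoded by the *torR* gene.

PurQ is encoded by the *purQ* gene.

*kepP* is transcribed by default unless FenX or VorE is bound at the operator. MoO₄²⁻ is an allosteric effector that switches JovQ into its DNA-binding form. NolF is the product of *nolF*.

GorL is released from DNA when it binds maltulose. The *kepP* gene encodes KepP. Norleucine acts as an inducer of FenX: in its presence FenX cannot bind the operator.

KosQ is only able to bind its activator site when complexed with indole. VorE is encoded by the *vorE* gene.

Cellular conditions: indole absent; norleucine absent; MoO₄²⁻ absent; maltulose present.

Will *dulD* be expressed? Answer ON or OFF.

Indole is absent, so KosQ is inactive.
MoO₄²⁻ is absent, so JovQ is inactive.
Required activator JovQ is absent, so *torR* is not transcribed.
So TorR is not produced.
Required activator TorR is absent, so *nolF* is not transcribed.
So NolF is not produced.
Norleucine is absent, so FenX is active.
Maltulose is present, so GorL is inactive.
With no repressor bound, *vorE* is transcribed.
So VorE is produced and active.
With repressor FenX bound, *kepP* is not transcribed.
So KepP is not produced.
Required activator KepP is absent, so *purQ* is not transcribed.
So PurQ is not produced.
Required activator KosQ is absent, so *dulD* is not transcribed.

OFF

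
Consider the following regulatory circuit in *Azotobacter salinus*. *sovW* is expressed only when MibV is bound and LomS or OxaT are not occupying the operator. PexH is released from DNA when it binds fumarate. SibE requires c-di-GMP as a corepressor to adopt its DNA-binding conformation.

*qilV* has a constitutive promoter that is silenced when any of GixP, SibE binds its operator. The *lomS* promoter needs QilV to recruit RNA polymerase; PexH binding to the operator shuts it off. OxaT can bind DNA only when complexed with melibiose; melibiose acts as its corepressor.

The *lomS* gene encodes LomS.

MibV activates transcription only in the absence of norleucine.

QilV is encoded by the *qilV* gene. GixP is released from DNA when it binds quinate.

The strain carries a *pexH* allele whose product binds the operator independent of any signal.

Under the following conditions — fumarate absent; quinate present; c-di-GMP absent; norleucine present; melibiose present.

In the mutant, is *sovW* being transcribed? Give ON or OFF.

Quinate is present, so GixP is inactive.
c-di-GMP is absent, so SibE is inactive.
With no repressor bound, *qilV* is transcribed.
So QilV is produced and active.
PexH is constitutively active in this strain.
With repressor PexH bound, *lomS* is not transcribed.
So LomS is not produced.
Melibiose is present, so OxaT is active.
Norleucine is present, so MibV is inactive.
With repressor OxaT bound, *sovW* is not transcribed.

OFF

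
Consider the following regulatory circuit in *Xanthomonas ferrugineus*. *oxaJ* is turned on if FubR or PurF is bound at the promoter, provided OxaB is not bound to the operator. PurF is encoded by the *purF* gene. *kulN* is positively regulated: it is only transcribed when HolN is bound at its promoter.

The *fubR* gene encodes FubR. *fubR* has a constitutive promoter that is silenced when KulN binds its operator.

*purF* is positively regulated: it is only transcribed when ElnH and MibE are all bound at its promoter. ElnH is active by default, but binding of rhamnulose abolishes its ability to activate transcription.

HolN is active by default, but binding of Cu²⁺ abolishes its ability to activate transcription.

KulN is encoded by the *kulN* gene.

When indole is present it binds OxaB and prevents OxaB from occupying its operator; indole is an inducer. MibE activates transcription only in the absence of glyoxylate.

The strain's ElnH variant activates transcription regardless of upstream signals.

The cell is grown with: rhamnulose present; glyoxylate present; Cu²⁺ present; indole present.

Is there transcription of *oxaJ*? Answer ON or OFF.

Cu²⁺ is present, so HolN is inactive.
Required activator HolN is absent, so *kulN* is not transcribed.
So KulN is not produced.
With no repressor bound, *fubR* is transcribed.
So FubR is produced and active.
ElnH is constitutively active in this strain.
Glyoxylate is present, so MibE is inactive.
Required activator MibE is absent, so *purF* is not transcribed.
So PurF is not produced.
Indole is present, so OxaB is inactive.
Activator FubR is present, so *oxaJ* is transcribed.

ON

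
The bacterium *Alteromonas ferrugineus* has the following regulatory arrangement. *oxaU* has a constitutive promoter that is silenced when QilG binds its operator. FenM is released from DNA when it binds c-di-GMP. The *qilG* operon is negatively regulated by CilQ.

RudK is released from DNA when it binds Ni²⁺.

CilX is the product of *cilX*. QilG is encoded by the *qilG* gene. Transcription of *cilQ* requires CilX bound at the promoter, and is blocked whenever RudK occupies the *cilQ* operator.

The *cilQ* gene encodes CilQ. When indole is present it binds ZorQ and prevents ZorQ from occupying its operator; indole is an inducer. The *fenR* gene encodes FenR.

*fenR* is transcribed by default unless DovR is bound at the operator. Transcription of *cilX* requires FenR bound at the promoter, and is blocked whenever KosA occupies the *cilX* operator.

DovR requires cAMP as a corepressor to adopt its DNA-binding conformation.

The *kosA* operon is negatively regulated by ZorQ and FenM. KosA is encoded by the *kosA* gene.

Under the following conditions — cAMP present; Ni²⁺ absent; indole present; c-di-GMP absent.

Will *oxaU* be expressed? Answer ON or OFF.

Indole is present, so ZorQ is inactive.
c-di-GMP is absent, so FenM is active.
With repressor FenM bound, *kosA* is not transcribed.
So KosA is not produced.
cAMP is present, so DovR is active.
With repressor DovR bound, *fenR* is not transcribed.
So FenR is not produced.
Required activator FenR is absent, so *cilX* is not transcribed.
So CilX is not produced.
Ni²⁺ is absent, so RudK is active.
With repressor RudK bound, *cilQ* is not transcribed.
So CilQ is not produced.
With no repressor bound, *qilG* is transcribed.
So QilG is produced and active.
With repressor QilG bound, *oxaU* is not transcribed.

OFF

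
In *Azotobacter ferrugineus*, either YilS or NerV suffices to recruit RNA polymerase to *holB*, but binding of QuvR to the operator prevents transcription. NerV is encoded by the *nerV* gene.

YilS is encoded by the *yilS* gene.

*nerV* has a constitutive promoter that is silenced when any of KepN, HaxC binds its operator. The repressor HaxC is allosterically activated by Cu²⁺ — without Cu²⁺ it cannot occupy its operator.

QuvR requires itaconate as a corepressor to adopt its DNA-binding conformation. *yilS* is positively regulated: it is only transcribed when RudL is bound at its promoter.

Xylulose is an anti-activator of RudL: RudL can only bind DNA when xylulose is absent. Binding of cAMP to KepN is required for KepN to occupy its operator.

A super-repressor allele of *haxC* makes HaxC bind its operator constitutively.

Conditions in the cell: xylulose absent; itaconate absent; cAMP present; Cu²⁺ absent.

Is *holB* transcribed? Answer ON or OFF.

ON

Xylulose is absent, so RudL is active.
No repressor is bound and RudL is active, so *yilS* is transcribed.
So YilS is produced and active.
cAMP is present, so KepN is active.
HaxC is constitutively active in this strain.
With repressor KepN bound, *nerV* is not transcribed.
So NerV is not produced.
Itaconate is absent, so QuvR is inactive.
Activator YilS is present, so *holB* is transcribed.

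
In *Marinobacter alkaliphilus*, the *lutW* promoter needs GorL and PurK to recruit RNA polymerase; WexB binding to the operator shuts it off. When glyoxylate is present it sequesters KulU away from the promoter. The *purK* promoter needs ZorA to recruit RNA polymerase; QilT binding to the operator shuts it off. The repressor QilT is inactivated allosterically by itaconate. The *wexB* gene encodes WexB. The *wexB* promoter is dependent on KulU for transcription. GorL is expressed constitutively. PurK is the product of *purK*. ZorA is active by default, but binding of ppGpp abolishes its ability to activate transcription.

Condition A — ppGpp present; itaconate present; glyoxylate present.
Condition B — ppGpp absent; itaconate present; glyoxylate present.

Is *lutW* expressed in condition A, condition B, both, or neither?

Condition A:
GorL is produced constitutively and is active.
ppGpp is present, so ZorA is inactive.
Itaconate is present, so QilT is inactive.
Required activator ZorA is absent, so *purK* is not transcribed.
So PurK is not produced.
Glyoxylate is present, so KulU is inactive.
Required activator KulU is absent, so *wexB* is not transcribed.
So WexB is not produced.
Required activator PurK is absent, so *lutW* is not transcribed.
→ *lutW* is OFF in A.
Condition B:
GorL is produced constitutively and is active.
ppGpp is absent, so ZorA is active.
Itaconate is present, so QilT is inactive.
No repressor is bound and ZorA is active, so *purK* is transcribed.
So PurK is produced and active.
Glyoxylate is present, so KulU is inactive.
Required activator KulU is absent, so *wexB* is not transcribed.
So WexB is not produced.
No repressor is bound and GorL and PurK are active, so *lutW* is transcribed.
→ *lutW* is ON in B.

B only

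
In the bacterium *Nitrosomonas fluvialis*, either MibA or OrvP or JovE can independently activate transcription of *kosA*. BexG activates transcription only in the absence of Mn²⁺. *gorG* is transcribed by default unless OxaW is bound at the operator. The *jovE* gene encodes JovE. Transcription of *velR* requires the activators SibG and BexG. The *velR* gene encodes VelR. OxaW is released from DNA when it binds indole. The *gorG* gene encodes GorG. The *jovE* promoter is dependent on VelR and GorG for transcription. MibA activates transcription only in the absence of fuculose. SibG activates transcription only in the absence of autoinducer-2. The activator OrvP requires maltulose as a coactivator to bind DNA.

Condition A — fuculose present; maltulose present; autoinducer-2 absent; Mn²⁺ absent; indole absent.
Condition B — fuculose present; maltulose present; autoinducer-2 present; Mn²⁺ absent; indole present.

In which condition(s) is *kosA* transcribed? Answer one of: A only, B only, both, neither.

Condition A:
Fuculose is present, so MibA is inactive.
Maltulose is present, so OrvP is active.
Autoinducer-2 is absent, so SibG is active.
Mn²⁺ is absent, so BexG is active.
No repressor is bound and SibG and BexG are active, so *velR* is transcribed.
So VelR is produced and active.
Indole is absent, so OxaW is active.
With repressor OxaW bound, *gorG* is not transcribed.
So GorG is not produced.
Required activator GorG is absent, so *jovE* is not transcribed.
So JovE is not produced.
Activator OrvP is present, so *kosA* is transcribed.
→ *kosA* is ON in A.
Condition B:
Fuculose is present, so MibA is inactive.
Maltulose is present, so OrvP is active.
Autoinducer-2 is present, so SibG is inactive.
Mn²⁺ is absent, so BexG is active.
Required activator SibG is absent, so *velR* is not transcribed.
So VelR is not produced.
Indole is present, so OxaW is inactive.
With no repressor bound, *gorG* is transcribed.
So GorG is produced and active.
Required activator VelR is absent, so *jovE* is not transcribed.
So JovE is not produced.
Activator OrvP is present, so *kosA* is transcribed.
→ *kosA* is ON in B.

both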